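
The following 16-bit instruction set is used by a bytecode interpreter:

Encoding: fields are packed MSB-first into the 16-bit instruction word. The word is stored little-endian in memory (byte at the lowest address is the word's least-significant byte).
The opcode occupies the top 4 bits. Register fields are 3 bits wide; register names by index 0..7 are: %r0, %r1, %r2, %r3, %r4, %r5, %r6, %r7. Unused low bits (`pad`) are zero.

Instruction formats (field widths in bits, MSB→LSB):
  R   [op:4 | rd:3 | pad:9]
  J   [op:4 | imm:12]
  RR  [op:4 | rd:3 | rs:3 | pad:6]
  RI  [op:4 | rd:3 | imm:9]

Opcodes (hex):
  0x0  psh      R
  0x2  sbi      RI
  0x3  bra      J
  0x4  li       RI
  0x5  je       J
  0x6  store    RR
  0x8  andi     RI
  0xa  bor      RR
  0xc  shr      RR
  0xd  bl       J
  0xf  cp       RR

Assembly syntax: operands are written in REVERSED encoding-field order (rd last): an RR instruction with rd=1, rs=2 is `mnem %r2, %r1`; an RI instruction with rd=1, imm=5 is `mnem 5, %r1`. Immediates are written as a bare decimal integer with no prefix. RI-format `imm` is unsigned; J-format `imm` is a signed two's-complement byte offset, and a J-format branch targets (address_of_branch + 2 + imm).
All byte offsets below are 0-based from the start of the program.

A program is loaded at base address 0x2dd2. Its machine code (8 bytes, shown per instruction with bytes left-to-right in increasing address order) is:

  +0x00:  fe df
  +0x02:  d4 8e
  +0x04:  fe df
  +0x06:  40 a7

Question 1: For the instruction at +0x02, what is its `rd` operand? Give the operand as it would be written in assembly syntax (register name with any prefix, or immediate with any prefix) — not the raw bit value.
%r7

off 0x02: read d4 8e as little → 0x8ed4
  top 4b → 0x8 → andi [RI]
  rd: (w>>9)&0x7=0x7 → %r7
  imm: (w>>0)&0x1ff=0xd4 → 212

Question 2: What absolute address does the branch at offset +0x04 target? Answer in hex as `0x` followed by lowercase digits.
+0x04: fe df ⇒ word 0xdffe (little)
  top 4b → 0xd → bl [J]
  imm@[11:0]=0xffe (s12→-2) ⇒ -2
  target = base 0x2dd2 + off 0x04 + 2 + imm -2 = 0x2dd6

0x2dd6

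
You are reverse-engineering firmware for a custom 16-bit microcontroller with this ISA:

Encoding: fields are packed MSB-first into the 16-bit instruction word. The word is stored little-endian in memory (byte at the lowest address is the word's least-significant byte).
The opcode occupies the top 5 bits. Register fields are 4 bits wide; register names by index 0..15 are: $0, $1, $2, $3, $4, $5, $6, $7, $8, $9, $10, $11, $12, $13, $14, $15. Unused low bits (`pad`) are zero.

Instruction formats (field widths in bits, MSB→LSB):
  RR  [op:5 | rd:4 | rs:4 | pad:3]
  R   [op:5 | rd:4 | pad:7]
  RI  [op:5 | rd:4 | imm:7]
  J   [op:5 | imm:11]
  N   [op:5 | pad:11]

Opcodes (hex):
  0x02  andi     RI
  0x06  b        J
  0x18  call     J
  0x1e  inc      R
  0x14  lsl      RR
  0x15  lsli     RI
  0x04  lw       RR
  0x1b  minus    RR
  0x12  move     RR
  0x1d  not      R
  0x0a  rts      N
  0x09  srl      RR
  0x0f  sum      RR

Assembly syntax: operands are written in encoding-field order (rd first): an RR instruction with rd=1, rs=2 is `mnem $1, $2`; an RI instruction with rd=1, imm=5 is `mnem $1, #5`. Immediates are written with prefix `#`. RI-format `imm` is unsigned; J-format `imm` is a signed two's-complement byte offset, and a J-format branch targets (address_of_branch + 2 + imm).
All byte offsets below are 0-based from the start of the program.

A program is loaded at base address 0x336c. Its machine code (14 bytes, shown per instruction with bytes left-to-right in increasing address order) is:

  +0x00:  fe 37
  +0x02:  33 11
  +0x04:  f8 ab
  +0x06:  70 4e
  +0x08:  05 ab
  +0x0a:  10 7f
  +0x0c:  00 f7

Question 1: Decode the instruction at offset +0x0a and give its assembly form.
[0a] 10 7f → 0x7f10
  op=0x7f10>>11=0xf ⇒ sum (RR)
  [10:7] rd=14 = $14
  [6:3] rs=2 = $2

sum $14, $2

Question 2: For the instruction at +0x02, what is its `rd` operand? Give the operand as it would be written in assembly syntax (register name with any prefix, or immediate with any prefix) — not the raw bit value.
@+02  little-endian(33 11) = 0x1133
  opcode bits[15:11]=0x2: andi/RI
  rd: (w>>7)&0xf=0x2 → $2
  imm: (w>>0)&0x7f=0x33 → #51

$2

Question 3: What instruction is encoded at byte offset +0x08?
@+08  little-endian(05 ab) = 0xab05
  op=0xab05>>11=0x15 ⇒ lsli (RI)
  rd@[10:7]=0x6 ⇒ $6
  imm@[6:0]=0x5 ⇒ #5

lsli $6, #5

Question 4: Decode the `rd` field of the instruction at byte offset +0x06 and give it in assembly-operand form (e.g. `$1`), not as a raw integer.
$12

off 0x06: read 70 4e as little → 0x4e70
  op=0x4e70>>11=0x9 ⇒ srl (RR)
  rd@[10:7]=0xc ⇒ $12
  rs@[6:3]=0xe ⇒ $14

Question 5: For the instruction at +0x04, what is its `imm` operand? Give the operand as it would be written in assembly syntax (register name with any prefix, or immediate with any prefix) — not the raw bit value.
#120

@+04  little-endian(f8 ab) = 0xabf8
  top 5b → 0x15 → lsli [RI]
  rd@[10:7]=0x7 ⇒ $7
  imm@[6:0]=0x78 ⇒ #120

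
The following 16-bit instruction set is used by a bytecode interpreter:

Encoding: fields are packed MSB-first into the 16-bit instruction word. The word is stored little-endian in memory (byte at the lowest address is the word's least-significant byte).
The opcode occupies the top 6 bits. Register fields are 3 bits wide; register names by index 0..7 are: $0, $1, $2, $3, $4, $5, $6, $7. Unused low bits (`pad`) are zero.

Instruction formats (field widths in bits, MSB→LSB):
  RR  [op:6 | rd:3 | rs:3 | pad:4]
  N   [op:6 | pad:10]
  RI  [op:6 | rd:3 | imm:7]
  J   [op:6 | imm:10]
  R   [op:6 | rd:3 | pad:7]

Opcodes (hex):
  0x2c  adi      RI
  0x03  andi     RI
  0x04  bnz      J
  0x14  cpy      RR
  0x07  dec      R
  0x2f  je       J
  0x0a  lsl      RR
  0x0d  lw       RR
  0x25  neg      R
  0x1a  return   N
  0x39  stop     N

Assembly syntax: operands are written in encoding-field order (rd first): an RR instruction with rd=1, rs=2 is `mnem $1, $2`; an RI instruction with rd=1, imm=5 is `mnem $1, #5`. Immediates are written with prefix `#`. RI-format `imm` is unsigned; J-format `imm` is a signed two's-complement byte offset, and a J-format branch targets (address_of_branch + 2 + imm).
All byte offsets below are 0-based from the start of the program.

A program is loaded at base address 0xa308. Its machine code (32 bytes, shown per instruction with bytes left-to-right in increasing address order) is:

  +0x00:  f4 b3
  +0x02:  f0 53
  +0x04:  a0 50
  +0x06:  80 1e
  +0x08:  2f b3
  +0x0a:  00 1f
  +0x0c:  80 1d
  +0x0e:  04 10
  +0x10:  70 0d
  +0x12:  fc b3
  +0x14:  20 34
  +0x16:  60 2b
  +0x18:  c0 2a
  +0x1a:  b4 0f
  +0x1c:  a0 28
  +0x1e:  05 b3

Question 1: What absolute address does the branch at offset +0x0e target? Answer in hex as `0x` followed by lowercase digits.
@+0e  little-endian(04 10) = 0x1004
  opcode bits[15:10]=0x4: bnz/J
  imm: (w>>0)&0x3ff=0x4 → #4
  target = base 0xa308 + off 0x0e + 2 + imm 4 = 0xa31c

0xa31c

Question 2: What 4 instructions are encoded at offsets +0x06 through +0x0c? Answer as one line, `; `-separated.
@+06  little-endian(80 1e) = 0x1e80
  opcode bits[15:10]=0x7: dec/R
  rd: (w>>7)&0x7=0x5 → $5
@+08  little-endian(2f b3) = 0xb32f
  opcode bits[15:10]=0x2c: adi/RI
  rd: (w>>7)&0x7=0x6 → $6
  imm: (w>>0)&0x7f=0x2f → #47
@+0a  little-endian(00 1f) = 0x1f00
  opcode bits[15:10]=0x7: dec/R
  rd: (w>>7)&0x7=0x6 → $6
@+0c  little-endian(80 1d) = 0x1d80
  opcode bits[15:10]=0x7: dec/R
  rd: (w>>7)&0x7=0x3 → $3

dec $5; adi $6, #47; dec $6; dec $3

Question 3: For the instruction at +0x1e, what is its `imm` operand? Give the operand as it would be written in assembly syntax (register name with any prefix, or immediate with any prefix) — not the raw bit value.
+0x1e: 05 b3 ⇒ word 0xb305 (little)
  opcode bits[15:10]=0x2c: adi/RI
  rd@[9:7]=0x6 ⇒ $6
  imm@[6:0]=0x5 ⇒ #5

#5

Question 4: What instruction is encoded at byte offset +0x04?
cpy $1, $2

off 0x04: read a0 50 as little → 0x50a0
  top 6b → 0x14 → cpy [RR]
  [9:7] rd=1 = $1
  [6:4] rs=2 = $2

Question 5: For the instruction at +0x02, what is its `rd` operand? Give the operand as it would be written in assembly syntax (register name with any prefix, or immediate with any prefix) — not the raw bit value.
$7

+0x02: f0 53 ⇒ word 0x53f0 (little)
  opcode bits[15:10]=0x14: cpy/RR
  [9:7] rd=7 = $7
  [6:4] rs=7 = $7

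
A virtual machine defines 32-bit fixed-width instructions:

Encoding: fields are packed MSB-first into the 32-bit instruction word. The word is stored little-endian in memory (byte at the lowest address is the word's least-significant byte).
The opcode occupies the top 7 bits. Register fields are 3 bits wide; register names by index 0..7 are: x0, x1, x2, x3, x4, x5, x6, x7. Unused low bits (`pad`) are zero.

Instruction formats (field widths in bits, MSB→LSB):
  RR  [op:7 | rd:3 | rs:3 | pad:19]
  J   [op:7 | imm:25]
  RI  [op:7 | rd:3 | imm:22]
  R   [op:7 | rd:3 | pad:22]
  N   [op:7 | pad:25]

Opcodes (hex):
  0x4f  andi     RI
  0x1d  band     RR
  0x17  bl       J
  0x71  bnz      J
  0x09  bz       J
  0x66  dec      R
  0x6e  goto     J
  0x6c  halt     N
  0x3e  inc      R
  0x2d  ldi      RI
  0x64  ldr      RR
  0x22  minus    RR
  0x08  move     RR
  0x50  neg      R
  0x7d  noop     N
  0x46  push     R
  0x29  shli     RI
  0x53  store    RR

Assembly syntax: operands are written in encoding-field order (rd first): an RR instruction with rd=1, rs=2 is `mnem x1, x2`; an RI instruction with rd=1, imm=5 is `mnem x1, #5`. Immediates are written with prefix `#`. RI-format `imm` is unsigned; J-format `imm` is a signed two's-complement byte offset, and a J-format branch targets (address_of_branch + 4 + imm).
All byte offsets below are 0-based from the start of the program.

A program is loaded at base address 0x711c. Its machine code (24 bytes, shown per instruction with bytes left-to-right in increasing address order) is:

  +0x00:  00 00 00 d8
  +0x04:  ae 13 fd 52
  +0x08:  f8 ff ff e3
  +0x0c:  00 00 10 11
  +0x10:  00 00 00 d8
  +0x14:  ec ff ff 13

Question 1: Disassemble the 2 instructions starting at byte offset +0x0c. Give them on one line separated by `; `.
off 0x0c: read 00 00 10 11 as little → 0x11100000
  opcode bits[31:25]=0x8: move/RR
  rd: (w>>22)&0x7=0x4 → x4
  rs: (w>>19)&0x7=0x2 → x2
off 0x10: read 00 00 00 d8 as little → 0xd8000000
  opcode bits[31:25]=0x6c: halt/N

move x4, x2; halt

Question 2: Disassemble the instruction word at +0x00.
+0x00: 00 00 00 d8 ⇒ word 0xd8000000 (little)
  op=0xd8000000>>25=0x6c ⇒ halt (N)

halt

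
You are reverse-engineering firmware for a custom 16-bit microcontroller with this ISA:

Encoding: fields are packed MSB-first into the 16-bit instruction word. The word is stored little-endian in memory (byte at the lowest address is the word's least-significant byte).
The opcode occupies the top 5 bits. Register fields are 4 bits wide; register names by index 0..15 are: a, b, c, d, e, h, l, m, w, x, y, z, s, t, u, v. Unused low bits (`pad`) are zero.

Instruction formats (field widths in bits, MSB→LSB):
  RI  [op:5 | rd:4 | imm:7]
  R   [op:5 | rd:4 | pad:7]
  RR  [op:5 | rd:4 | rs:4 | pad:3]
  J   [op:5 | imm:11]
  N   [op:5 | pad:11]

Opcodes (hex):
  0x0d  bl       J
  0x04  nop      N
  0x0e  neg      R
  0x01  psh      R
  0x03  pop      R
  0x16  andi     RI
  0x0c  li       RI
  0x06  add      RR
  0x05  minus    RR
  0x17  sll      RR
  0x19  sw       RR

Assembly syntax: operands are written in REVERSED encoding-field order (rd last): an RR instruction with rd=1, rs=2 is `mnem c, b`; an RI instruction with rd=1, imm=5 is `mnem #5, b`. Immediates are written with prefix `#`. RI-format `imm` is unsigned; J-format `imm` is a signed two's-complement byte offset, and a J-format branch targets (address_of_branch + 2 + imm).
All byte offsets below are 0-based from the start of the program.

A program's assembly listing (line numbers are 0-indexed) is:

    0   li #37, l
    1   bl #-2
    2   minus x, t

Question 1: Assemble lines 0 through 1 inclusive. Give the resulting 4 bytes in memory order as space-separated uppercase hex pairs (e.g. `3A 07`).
0. li fields op=0xc:5|rd=6:4|imm=37:7 → word 6325h → 25 63
1. bl fields op=0xd:5|imm=-2:11 → word 6ffeh → fe 6f

25 63 FE 6F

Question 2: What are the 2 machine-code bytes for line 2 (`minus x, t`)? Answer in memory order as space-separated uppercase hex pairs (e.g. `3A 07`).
line 2 (minus): pack op=0x5:5|rd=13:4|rs=9:4|pad=0:3 = 0x2ec8; little→ c8 2e

C8 2E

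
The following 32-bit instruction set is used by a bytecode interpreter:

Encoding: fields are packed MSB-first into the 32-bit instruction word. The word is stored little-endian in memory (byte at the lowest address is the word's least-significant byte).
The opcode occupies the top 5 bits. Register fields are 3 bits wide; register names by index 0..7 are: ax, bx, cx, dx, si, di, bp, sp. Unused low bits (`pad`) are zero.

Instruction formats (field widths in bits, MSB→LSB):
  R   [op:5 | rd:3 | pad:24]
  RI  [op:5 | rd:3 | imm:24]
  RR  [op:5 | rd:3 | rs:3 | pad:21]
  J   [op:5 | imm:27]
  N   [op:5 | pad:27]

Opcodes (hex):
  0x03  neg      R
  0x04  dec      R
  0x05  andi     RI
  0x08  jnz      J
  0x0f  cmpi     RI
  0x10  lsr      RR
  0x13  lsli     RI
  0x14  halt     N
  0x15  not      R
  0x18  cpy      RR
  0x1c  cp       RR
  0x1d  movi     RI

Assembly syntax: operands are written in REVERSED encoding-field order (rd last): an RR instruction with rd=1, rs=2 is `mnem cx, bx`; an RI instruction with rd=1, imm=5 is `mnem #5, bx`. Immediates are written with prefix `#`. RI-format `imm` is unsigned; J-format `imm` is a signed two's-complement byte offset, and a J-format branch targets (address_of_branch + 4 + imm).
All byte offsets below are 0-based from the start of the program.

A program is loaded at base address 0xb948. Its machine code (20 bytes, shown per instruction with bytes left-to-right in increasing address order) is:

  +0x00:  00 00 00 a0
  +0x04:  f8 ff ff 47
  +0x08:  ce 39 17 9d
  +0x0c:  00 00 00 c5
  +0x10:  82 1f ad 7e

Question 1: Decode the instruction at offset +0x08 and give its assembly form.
@+08  little-endian(ce 39 17 9d) = 0x9d1739ce
  op=0x9d1739ce>>27=0x13 ⇒ lsli (RI)
  rd: (w>>24)&0x7=0x5 → di
  imm: (w>>0)&0xffffff=0x1739ce → #1522126

lsli #1522126, di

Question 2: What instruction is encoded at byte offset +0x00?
off 0x00: read 00 00 00 a0 as little → 0xa0000000
  opcode bits[31:27]=0x14: halt/N

halt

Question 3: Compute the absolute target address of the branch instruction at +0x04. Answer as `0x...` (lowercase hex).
+0x04: f8 ff ff 47 ⇒ word 0x47fffff8 (little)
  opcode bits[31:27]=0x8: jnz/J
  imm@[26:0]=0x7fffff8 (s27→-8) ⇒ #-8
  target = base 0xb948 + off 0x04 + 4 + imm -8 = 0xb948

0xb948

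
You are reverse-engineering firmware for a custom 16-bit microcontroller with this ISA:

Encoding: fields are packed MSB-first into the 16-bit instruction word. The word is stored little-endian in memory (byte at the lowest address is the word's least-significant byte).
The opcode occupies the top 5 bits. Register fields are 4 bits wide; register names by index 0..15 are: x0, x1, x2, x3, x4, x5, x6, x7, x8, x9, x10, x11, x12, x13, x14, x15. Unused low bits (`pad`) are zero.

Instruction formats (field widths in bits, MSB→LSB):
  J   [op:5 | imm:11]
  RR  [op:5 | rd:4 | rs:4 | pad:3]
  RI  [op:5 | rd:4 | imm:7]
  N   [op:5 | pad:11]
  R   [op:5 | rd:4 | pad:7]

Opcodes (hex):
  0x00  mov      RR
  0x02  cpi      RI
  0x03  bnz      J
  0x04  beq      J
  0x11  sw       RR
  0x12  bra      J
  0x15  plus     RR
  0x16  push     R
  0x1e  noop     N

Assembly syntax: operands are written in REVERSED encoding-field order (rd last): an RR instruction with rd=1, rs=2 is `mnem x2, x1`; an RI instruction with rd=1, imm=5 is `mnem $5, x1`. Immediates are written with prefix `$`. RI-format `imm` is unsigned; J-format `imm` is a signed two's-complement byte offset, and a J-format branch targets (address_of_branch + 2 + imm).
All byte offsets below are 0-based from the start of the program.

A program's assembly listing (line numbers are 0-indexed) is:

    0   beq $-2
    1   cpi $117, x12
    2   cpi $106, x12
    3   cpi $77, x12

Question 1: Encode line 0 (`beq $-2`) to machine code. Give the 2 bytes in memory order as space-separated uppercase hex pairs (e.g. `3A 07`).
FE 27

0. beq fields op=0x4:5|imm=-2:11 → word 27feh → fe 27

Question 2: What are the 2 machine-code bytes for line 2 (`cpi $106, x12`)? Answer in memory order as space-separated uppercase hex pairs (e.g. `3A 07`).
6A 16

2. cpi fields op=0x2:5|rd=12:4|imm=106:7 → word 166ah → 6a 16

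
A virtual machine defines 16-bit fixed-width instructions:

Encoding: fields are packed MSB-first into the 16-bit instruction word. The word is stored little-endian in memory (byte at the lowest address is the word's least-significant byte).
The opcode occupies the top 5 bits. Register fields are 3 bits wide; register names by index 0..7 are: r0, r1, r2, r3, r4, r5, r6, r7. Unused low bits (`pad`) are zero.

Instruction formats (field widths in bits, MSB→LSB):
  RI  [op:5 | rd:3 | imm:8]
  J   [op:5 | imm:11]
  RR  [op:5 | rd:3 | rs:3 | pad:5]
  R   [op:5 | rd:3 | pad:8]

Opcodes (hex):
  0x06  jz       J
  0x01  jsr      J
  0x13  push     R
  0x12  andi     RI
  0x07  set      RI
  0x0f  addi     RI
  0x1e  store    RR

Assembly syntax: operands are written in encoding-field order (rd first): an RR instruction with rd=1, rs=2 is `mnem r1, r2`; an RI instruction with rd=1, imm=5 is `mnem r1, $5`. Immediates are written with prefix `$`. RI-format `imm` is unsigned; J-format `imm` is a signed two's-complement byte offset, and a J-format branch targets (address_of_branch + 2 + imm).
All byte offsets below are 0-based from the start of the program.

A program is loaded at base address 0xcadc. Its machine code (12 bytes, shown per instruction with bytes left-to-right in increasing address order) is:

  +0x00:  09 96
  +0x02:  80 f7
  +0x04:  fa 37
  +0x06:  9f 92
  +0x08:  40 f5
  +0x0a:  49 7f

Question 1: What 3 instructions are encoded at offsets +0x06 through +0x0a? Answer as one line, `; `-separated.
@+06  little-endian(9f 92) = 0x929f
  top 5b → 0x12 → andi [RI]
  rd@[10:8]=0x2 ⇒ r2
  imm@[7:0]=0x9f ⇒ $159
@+08  little-endian(40 f5) = 0xf540
  top 5b → 0x1e → store [RR]
  rd@[10:8]=0x5 ⇒ r5
  rs@[7:5]=0x2 ⇒ r2
@+0a  little-endian(49 7f) = 0x7f49
  top 5b → 0xf → addi [RI]
  rd@[10:8]=0x7 ⇒ r7
  imm@[7:0]=0x49 ⇒ $73

andi r2, $159; store r5, r2; addi r7, $73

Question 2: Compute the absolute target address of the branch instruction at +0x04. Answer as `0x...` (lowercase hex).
0xcadc

off 0x04: read fa 37 as little → 0x37fa
  top 5b → 0x6 → jz [J]
  imm: (w>>0)&0x7ff=0x7fa (s11→-6) → $-6
  target = base 0xcadc + off 0x04 + 2 + imm -6 = 0xcadc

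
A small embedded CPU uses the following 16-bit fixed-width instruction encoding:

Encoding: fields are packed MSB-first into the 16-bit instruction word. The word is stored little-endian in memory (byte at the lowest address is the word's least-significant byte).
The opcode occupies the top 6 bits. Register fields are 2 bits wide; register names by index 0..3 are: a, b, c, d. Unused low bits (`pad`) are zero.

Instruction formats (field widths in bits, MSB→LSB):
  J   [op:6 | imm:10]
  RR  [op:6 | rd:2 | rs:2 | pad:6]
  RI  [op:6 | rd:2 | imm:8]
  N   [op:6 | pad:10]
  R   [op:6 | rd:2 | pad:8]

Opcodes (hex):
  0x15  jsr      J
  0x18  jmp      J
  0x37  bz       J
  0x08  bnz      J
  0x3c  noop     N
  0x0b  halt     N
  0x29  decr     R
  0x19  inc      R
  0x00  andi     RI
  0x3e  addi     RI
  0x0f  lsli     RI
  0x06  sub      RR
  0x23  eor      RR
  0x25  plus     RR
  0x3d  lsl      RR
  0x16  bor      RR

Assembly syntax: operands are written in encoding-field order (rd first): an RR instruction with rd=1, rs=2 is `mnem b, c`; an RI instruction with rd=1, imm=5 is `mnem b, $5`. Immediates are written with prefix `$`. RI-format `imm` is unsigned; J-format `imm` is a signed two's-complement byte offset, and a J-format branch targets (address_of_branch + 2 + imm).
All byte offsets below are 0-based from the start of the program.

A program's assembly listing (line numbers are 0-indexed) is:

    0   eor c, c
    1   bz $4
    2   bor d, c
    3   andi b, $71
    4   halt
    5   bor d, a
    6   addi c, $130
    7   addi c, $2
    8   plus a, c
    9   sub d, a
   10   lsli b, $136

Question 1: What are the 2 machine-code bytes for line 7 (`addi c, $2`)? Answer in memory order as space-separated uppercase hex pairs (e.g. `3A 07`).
line 7 (addi): pack op=0x3e:6|rd=2:2|imm=2:8 = 0xfa02; little→ 02 fa

02 FA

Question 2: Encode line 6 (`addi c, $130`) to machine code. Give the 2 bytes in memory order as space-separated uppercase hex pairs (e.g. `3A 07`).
6. addi fields op=0x3e:6|rd=2:2|imm=130:8 → word fa82h → 82 fa

82 FA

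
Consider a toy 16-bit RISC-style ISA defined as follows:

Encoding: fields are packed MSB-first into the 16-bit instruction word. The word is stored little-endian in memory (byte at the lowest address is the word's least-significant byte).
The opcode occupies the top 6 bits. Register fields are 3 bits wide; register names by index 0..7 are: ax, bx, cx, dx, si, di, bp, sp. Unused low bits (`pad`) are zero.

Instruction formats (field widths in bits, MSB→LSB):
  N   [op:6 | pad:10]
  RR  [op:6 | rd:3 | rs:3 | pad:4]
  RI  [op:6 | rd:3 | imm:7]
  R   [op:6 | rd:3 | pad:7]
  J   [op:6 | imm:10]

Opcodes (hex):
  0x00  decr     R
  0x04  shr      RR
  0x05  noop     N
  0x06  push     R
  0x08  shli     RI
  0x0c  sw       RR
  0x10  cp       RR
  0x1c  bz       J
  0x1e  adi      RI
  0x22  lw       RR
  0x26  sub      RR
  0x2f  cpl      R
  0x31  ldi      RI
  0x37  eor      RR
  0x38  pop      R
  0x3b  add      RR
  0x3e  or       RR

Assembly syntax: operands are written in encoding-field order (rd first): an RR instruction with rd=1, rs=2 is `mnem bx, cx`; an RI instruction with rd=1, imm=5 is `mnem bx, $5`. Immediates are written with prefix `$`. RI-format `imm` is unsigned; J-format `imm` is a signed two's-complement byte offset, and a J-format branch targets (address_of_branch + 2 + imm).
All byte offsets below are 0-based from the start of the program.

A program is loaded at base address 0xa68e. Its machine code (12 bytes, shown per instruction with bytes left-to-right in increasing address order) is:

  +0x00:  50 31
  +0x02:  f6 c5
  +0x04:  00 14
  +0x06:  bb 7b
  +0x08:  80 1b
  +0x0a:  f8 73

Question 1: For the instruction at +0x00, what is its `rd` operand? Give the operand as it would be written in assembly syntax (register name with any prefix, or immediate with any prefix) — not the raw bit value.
cx

+0x00: 50 31 ⇒ word 0x3150 (little)
  top 6b → 0xc → sw [RR]
  rd@[9:7]=0x2 ⇒ cx
  rs@[6:4]=0x5 ⇒ di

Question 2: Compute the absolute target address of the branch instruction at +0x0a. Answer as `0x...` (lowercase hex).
off 0x0a: read f8 73 as little → 0x73f8
  op=0x73f8>>10=0x1c ⇒ bz (J)
  imm@[9:0]=0x3f8 (s10→-8) ⇒ $-8
  target = base 0xa68e + off 0x0a + 2 + imm -8 = 0xa692

0xa692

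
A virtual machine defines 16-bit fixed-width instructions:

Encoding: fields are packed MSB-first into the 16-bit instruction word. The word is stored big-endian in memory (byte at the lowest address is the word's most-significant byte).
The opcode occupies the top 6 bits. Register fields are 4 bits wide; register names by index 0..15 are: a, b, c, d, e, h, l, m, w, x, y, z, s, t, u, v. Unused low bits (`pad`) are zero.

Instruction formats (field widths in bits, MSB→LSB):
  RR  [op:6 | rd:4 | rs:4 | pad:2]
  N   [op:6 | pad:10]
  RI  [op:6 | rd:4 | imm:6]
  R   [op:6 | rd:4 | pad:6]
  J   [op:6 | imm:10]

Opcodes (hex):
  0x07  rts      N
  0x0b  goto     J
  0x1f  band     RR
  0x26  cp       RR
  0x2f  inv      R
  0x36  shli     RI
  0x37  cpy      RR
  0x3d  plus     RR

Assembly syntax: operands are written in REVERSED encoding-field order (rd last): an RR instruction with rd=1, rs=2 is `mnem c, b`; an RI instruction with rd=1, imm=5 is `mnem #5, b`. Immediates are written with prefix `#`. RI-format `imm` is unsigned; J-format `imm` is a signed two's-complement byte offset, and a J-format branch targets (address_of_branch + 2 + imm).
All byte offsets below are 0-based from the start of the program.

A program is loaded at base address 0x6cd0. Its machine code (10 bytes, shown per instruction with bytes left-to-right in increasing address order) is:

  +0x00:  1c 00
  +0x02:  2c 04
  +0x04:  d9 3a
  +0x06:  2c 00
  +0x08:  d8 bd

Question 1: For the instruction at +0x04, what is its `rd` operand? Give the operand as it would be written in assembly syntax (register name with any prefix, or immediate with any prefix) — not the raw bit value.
+0x04: d9 3a ⇒ word 0xd93a (big)
  opcode bits[15:10]=0x36: shli/RI
  [9:6] rd=4 = e
  [5:0] imm=58 = #58

e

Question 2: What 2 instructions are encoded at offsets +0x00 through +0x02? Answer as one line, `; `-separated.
rts; goto #4

[00] 1c 00 → 0x1c00
  op=0x1c00>>10=0x7 ⇒ rts (N)
[02] 2c 04 → 0x2c04
  op=0x2c04>>10=0xb ⇒ goto (J)
  imm: (w>>0)&0x3ff=0x4 → #4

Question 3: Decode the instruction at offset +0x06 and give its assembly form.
goto #0

+0x06: 2c 00 ⇒ word 0x2c00 (big)
  opcode bits[15:10]=0xb: goto/J
  imm@[9:0]=0x0 ⇒ #0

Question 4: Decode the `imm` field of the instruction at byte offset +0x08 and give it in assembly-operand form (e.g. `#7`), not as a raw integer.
#61

[08] d8 bd → 0xd8bd
  opcode bits[15:10]=0x36: shli/RI
  rd: (w>>6)&0xf=0x2 → c
  imm: (w>>0)&0x3f=0x3d → #61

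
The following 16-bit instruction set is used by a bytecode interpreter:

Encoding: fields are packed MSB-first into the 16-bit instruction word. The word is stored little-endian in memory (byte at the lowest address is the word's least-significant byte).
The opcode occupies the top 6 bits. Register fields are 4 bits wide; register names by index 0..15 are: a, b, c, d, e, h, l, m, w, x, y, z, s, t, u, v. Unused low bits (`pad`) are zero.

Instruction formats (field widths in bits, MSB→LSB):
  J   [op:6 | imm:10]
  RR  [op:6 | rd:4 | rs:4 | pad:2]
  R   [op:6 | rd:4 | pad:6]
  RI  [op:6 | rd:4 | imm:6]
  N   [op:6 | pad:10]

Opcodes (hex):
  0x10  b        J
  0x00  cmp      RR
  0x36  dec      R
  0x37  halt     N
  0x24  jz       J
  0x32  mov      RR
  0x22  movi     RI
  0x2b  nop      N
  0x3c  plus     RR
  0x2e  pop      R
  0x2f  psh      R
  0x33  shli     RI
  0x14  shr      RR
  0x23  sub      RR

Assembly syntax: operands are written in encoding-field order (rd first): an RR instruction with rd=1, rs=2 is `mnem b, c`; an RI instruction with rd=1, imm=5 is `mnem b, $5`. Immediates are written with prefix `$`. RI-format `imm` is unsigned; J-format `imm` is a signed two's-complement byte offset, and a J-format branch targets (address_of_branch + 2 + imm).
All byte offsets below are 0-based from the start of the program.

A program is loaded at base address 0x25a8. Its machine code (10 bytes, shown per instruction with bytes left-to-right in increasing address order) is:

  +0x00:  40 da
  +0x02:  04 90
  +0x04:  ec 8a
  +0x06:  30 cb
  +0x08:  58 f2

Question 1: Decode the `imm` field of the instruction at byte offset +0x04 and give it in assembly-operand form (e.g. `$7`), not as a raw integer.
$44

@+04  little-endian(ec 8a) = 0x8aec
  top 6b → 0x22 → movi [RI]
  rd@[9:6]=0xb ⇒ z
  imm@[5:0]=0x2c ⇒ $44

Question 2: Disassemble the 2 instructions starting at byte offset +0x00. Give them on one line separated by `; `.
@+00  little-endian(40 da) = 0xda40
  op=0xda40>>10=0x36 ⇒ dec (R)
  rd: (w>>6)&0xf=0x9 → x
@+02  little-endian(04 90) = 0x9004
  op=0x9004>>10=0x24 ⇒ jz (J)
  imm: (w>>0)&0x3ff=0x4 → $4

dec x; jz $4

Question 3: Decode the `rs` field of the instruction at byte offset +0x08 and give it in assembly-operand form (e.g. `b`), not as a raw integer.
@+08  little-endian(58 f2) = 0xf258
  opcode bits[15:10]=0x3c: plus/RR
  [9:6] rd=9 = x
  [5:2] rs=6 = l

l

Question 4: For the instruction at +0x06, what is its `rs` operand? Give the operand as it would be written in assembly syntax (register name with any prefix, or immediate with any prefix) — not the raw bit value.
off 0x06: read 30 cb as little → 0xcb30
  top 6b → 0x32 → mov [RR]
  [9:6] rd=12 = s
  [5:2] rs=12 = s

s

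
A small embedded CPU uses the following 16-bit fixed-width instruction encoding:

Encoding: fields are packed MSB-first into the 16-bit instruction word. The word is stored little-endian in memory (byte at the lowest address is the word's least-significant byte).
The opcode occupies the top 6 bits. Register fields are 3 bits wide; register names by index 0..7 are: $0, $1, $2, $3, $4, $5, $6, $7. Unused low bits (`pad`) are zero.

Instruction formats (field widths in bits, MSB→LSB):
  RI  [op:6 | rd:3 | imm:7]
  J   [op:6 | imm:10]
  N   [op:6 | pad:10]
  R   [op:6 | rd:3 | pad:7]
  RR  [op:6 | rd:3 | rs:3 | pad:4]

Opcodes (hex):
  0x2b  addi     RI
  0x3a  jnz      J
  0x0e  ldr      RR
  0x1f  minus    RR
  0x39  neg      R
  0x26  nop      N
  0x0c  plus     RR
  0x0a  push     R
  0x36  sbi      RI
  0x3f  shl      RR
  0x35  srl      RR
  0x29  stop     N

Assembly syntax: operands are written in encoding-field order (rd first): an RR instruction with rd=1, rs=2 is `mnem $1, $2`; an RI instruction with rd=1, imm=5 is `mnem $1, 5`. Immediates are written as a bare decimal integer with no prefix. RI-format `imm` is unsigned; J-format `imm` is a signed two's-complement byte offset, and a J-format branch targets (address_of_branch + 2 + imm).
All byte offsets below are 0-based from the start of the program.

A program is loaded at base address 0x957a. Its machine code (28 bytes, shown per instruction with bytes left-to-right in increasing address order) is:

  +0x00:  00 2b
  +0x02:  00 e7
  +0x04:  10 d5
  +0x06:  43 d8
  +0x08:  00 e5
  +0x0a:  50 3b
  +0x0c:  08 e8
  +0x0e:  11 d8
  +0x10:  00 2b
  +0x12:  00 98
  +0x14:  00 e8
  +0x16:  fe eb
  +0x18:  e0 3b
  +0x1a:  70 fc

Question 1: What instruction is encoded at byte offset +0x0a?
ldr $6, $5

+0x0a: 50 3b ⇒ word 0x3b50 (little)
  opcode bits[15:10]=0xe: ldr/RR
  rd@[9:7]=0x6 ⇒ $6
  rs@[6:4]=0x5 ⇒ $5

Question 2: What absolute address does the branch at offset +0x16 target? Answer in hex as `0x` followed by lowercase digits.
[16] fe eb → 0xebfe
  opcode bits[15:10]=0x3a: jnz/J
  imm@[9:0]=0x3fe (s10→-2) ⇒ -2
  target = base 0x957a + off 0x16 + 2 + imm -2 = 0x9590

0x9590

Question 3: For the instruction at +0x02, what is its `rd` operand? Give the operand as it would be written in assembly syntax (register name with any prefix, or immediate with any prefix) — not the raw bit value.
$6

off 0x02: read 00 e7 as little → 0xe700
  top 6b → 0x39 → neg [R]
  [9:7] rd=6 = $6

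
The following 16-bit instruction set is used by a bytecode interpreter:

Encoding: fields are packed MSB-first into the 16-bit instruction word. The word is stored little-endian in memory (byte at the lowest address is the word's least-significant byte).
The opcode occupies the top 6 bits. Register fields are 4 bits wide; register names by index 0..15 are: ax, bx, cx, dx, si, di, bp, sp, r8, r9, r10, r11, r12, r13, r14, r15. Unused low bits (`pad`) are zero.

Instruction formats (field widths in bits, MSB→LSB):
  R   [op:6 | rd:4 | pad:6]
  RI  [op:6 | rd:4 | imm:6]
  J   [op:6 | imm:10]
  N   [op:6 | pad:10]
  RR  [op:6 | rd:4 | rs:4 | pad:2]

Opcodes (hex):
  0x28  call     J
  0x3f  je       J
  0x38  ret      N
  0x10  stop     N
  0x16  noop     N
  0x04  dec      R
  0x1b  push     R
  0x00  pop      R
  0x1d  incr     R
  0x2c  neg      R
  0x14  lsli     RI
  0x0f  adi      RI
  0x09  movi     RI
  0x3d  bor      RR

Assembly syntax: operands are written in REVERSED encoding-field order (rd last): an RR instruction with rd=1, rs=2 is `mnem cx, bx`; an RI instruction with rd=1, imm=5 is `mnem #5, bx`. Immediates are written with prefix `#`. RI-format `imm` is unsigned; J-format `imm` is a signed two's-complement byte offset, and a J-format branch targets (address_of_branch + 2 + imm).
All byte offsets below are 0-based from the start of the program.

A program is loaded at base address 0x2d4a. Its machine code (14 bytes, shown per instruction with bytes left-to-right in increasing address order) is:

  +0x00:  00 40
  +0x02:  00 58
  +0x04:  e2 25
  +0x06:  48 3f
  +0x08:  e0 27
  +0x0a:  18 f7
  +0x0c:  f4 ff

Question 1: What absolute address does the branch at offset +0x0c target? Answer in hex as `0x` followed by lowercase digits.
0x2d4c

[0c] f4 ff → 0xfff4
  op=0xfff4>>10=0x3f ⇒ je (J)
  imm@[9:0]=0x3f4 (s10→-12) ⇒ #-12
  target = base 0x2d4a + off 0x0c + 2 + imm -12 = 0x2d4c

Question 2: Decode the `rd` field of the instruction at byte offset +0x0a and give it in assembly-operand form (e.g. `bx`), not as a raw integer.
[0a] 18 f7 → 0xf718
  op=0xf718>>10=0x3d ⇒ bor (RR)
  [9:6] rd=12 = r12
  [5:2] rs=6 = bp

r12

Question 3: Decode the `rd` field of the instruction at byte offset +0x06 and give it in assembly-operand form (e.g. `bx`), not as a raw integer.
r13

off 0x06: read 48 3f as little → 0x3f48
  op=0x3f48>>10=0xf ⇒ adi (RI)
  [9:6] rd=13 = r13
  [5:0] imm=8 = #8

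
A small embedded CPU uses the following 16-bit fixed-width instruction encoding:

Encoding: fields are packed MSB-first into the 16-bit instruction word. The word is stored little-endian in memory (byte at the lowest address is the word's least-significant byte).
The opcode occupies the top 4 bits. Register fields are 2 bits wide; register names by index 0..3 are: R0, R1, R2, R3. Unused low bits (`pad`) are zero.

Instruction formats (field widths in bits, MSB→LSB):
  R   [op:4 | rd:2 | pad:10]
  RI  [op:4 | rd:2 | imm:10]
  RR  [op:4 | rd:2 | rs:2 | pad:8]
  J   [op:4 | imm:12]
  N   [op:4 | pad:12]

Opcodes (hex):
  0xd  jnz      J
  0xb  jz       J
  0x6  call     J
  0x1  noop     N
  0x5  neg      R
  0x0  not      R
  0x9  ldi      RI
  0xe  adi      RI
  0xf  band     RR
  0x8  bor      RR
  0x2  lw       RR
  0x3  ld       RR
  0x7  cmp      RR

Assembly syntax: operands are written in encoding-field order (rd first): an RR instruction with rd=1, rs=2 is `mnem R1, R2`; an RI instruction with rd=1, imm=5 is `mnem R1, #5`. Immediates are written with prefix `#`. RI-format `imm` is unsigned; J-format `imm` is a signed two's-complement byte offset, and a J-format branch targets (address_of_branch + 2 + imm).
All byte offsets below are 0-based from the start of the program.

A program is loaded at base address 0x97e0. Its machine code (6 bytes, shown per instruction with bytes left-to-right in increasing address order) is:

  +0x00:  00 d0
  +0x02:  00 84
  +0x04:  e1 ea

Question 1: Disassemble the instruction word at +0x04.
adi R2, #737

@+04  little-endian(e1 ea) = 0xeae1
  top 4b → 0xe → adi [RI]
  [11:10] rd=2 = R2
  [9:0] imm=737 = #737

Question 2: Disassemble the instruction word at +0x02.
bor R1, R0

+0x02: 00 84 ⇒ word 0x8400 (little)
  op=0x8400>>12=0x8 ⇒ bor (RR)
  [11:10] rd=1 = R1
  [9:8] rs=0 = R0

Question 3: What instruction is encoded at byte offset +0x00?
jnz #0

[00] 00 d0 → 0xd000
  op=0xd000>>12=0xd ⇒ jnz (J)
  imm@[11:0]=0x0 ⇒ #0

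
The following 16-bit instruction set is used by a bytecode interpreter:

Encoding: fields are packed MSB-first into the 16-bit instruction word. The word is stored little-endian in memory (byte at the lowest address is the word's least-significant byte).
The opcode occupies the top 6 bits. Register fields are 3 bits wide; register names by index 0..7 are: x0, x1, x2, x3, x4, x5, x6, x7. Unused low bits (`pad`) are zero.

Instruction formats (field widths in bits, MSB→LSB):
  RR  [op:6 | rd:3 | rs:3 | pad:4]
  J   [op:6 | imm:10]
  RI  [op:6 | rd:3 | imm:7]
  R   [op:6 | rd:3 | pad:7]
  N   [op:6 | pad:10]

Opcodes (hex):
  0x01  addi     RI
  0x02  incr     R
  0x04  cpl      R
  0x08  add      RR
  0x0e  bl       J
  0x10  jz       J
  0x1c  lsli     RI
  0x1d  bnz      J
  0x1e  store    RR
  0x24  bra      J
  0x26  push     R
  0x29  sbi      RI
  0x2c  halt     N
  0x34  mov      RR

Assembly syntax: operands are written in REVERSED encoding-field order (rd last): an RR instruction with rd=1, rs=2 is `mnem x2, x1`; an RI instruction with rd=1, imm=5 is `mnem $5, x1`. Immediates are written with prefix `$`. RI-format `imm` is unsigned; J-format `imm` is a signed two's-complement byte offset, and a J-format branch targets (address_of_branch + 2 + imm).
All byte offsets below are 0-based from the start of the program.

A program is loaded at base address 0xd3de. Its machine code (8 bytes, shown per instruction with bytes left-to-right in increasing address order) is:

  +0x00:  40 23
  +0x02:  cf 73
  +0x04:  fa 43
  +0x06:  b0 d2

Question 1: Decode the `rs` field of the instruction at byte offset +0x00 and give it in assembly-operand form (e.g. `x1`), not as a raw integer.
x4

off 0x00: read 40 23 as little → 0x2340
  opcode bits[15:10]=0x8: add/RR
  rd: (w>>7)&0x7=0x6 → x6
  rs: (w>>4)&0x7=0x4 → x4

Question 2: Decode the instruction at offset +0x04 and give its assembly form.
[04] fa 43 → 0x43fa
  opcode bits[15:10]=0x10: jz/J
  imm: (w>>0)&0x3ff=0x3fa (s10→-6) → $-6

jz $-6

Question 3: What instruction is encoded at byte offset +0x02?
lsli $79, x7

[02] cf 73 → 0x73cf
  top 6b → 0x1c → lsli [RI]
  rd@[9:7]=0x7 ⇒ x7
  imm@[6:0]=0x4f ⇒ $79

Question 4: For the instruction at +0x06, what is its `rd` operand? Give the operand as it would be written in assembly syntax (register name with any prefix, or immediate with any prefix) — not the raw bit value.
[06] b0 d2 → 0xd2b0
  opcode bits[15:10]=0x34: mov/RR
  [9:7] rd=5 = x5
  [6:4] rs=3 = x3

x5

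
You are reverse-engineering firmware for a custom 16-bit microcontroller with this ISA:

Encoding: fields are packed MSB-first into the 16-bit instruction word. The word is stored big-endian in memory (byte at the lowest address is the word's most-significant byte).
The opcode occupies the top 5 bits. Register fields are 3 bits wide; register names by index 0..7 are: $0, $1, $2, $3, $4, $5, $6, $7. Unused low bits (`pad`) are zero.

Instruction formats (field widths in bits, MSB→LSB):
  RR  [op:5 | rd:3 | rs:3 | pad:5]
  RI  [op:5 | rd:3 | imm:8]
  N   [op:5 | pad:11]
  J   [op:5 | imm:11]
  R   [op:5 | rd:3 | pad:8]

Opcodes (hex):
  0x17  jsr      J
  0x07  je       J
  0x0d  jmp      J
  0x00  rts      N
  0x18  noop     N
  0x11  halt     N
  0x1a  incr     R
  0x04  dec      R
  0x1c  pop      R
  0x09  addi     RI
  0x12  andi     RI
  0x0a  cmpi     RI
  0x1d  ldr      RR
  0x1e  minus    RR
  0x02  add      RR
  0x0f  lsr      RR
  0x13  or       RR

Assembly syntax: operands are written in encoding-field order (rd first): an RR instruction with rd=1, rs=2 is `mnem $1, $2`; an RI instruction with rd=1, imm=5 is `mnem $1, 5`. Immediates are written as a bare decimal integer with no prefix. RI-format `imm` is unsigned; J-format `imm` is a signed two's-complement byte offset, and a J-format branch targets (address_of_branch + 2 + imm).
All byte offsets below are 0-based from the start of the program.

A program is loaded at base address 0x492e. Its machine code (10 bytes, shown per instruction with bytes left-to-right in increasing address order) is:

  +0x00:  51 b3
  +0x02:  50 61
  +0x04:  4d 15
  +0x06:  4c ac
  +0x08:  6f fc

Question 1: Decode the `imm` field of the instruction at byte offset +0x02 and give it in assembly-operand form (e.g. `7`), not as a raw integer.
97

[02] 50 61 → 0x5061
  op=0x5061>>11=0xa ⇒ cmpi (RI)
  [10:8] rd=0 = $0
  [7:0] imm=97 = 97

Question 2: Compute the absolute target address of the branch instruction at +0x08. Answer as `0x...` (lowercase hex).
0x4934

[08] 6f fc → 0x6ffc
  op=0x6ffc>>11=0xd ⇒ jmp (J)
  [10:0] imm=2044 (s11→-4) = -4
  target = base 0x492e + off 0x08 + 2 + imm -4 = 0x4934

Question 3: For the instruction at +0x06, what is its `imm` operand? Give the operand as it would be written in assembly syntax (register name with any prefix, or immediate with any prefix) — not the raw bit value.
172

off 0x06: read 4c ac as big → 0x4cac
  op=0x4cac>>11=0x9 ⇒ addi (RI)
  [10:8] rd=4 = $4
  [7:0] imm=172 = 172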